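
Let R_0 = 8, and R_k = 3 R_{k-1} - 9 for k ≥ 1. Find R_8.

R_1 = 3(8) - 9 = 15
R_2 = 3(15) - 9 = 36
R_3 = 3(36) - 9 = 99
R_4 = 3(99) - 9 = 288
R_5 = 3(288) - 9 = 855
R_6 = 3(855) - 9 = 2556
R_7 = 3(2556) - 9 = 7659
R_8 = 3(7659) - 9 = 22968

22968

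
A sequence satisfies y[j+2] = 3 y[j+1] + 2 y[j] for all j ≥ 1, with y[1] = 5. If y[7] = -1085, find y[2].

-5

Let y[2] = v.
y[3] = 10 + 3v
y[4] = 30 + 11v
y[5] = 110 + 39v
y[6] = 390 + 139v
y[7] = 1390 + 495v
So 1390 + 495v = -1085, giving v = -5.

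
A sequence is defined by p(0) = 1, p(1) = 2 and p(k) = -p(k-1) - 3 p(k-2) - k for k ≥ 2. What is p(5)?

-18

p(2) = -2 - 3·1 - 2 = -7
p(3) = -(-7) - 3·2 - 3 = -2
p(4) = -(-2) - 3·(-7) - 4 = 19
p(5) = -19 - 3·(-2) - 5 = -18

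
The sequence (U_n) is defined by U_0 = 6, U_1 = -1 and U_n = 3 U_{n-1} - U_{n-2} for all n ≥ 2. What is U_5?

-181

U_2 = 3·(-1) - 6 = -9
U_3 = 3·(-9) - (-1) = -26
U_4 = 3·(-26) - (-9) = -69
U_5 = 3·(-69) - (-26) = -181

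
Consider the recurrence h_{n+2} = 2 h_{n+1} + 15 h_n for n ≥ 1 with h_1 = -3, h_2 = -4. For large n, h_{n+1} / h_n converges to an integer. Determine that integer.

5

The characteristic equation is r^2 - 2r - 15 = 0, which factors as (r - 5)(r + 3) = 0.
So the roots are 5 and -3. Since |5| > |-3| and the coefficient of 5^n is non-zero, the ratio tends to 5.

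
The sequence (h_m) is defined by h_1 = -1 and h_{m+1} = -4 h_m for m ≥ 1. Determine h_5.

h_2 = -4·(-1) = 4
h_3 = -4·4 = -16
h_4 = -4·(-16) = 64
h_5 = -4·64 = -256

-256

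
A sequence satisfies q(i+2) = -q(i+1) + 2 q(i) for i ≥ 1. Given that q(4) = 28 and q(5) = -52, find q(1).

-2

Rearranging, q(i-2) = (q(i) + q(i-1)) / 2.
q(3) = (-52 + 28) / 2 = -24/2 = -12
q(2) = (28 + (-12)) / 2 = 16/2 = 8
q(1) = (-12 + 8) / 2 = -4/2 = -2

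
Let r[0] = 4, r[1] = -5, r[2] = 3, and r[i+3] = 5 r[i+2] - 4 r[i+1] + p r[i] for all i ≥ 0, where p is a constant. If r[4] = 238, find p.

r[3] = 35 + 4p
r[4] = 163 + 15p
So 163 + 15p = 238, giving p = 5.

5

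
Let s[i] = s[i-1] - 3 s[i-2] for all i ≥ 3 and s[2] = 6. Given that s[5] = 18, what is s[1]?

Let s[1] = x.
s[3] = 6 - 3x
s[4] = -12 - 3x
s[5] = -30 + 6x
So -30 + 6x = 18, giving x = 8.

8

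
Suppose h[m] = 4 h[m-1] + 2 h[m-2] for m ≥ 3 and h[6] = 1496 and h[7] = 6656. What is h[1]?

-4

Rearranging, h[m-2] = (h[m] - 4 h[m-1]) / 2.
h[5] = (6656 - 4*1496) / 2 = 672/2 = 336
h[4] = (1496 - 4*336) / 2 = 152/2 = 76
h[3] = (336 - 4*76) / 2 = 32/2 = 16
h[2] = (76 - 4*16) / 2 = 12/2 = 6
h[1] = (16 - 4*6) / 2 = -8/2 = -4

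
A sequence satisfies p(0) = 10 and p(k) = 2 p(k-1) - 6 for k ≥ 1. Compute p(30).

The fixed point is -6/(1 - 2) = 6, so p(k) - 6 = 2(p(k-1) - 6).
Hence p(k) = 4·2^k + 6.
p(30) = 4·2^{30} + 6 = 4·1073741824 + 6 = 4294967302.

4294967302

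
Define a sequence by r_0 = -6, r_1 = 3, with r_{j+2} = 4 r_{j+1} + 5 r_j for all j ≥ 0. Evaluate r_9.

-976557

r_2 = 4*3 + 5*(-6) = -18
r_3 = 4*(-18) + 5*3 = -57
r_4 = 4*(-57) + 5*(-18) = -318
r_5 = 4*(-318) + 5*(-57) = -1557
r_6 = 4*(-1557) + 5*(-318) = -7818
r_7 = 4*(-7818) + 5*(-1557) = -39057
r_8 = 4*(-39057) + 5*(-7818) = -195318
r_9 = 4*(-195318) + 5*(-39057) = -976557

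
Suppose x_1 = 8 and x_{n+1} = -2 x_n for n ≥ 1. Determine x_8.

x_2 = -2·8 = -16
x_3 = -2·(-16) = 32
x_4 = -2·32 = -64
x_5 = -2·(-64) = 128
x_6 = -2·128 = -256
x_7 = -2·(-256) = 512
x_8 = -2·512 = -1024

-1024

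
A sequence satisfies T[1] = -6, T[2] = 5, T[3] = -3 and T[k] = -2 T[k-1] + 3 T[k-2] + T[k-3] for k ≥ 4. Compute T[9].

-2631

T[4] = -2*(-3) + 3*5 + (-6) = 15
T[5] = -2*15 + 3*(-3) + 5 = -34
T[6] = -2*(-34) + 3*15 + (-3) = 110
T[7] = -2*110 + 3*(-34) + 15 = -307
T[8] = -2*(-307) + 3*110 + (-34) = 910
T[9] = -2*910 + 3*(-307) + 110 = -2631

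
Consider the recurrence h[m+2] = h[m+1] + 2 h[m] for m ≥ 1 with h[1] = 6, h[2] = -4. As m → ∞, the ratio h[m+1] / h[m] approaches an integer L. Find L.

The characteristic equation is r^2 - r - 2 = 0, which factors as (r - 2)(r + 1) = 0.
So the roots are 2 and -1. Since |2| > |-1| and the coefficient of 2^m is non-zero, the ratio tends to 2.

2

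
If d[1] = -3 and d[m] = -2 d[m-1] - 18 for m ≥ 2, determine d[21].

3145722

The fixed point is -18/(1 + 2) = -6, so d[m] + 6 = -2(d[m-1] + 6).
Hence d[m] = 3·(-2)^{m-1} - 6.
d[21] = 3·(-2)^{20} - 6 = 3·1048576 - 6 = 3145722.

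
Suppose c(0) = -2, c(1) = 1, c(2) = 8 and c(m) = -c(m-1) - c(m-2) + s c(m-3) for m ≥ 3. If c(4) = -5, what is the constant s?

-2

c(3) = -9 - 2s
c(4) = 1 + 3s
So 1 + 3s = -5, giving s = -2.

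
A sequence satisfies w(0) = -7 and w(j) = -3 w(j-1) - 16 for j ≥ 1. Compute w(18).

The fixed point is -16/(1 + 3) = -4, so w(j) + 4 = -3(w(j-1) + 4).
Hence w(j) = -3·(-3)^j - 4.
w(18) = -3·(-3)^{18} - 4 = -3·387420489 - 4 = -1162261471.

-1162261471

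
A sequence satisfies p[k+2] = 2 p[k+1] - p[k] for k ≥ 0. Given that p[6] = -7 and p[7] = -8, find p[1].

Rearranging, p[k-2] = -(p[k] - 2 p[k-1]).
p[5] = -(-8 - 2·(-7)) = -6
p[4] = -(-7 - 2·(-6)) = -5
p[3] = -(-6 - 2·(-5)) = -4
p[2] = -(-5 - 2·(-4)) = -3
p[1] = -(-4 - 2·(-3)) = -2

-2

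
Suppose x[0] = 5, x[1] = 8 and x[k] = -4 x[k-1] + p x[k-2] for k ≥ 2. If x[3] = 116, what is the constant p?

x[2] = -32 + 5p
x[3] = 128 - 12p
So 128 - 12p = 116, giving p = 1.

1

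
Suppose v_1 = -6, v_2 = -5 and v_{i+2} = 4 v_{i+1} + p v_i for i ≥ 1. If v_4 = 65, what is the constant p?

v_3 = -20 - 6p
v_4 = -80 - 29p
So -80 - 29p = 65, giving p = -5.

-5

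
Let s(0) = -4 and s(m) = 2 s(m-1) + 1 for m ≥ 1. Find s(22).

The fixed point is 1/(1 - 2) = -1, so s(m) + 1 = 2(s(m-1) + 1).
Hence s(m) = -3·2^m - 1.
s(22) = -3·2^{22} - 1 = -3·4194304 - 1 = -12582913.

-12582913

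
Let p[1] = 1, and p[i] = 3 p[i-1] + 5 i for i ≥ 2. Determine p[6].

1743

p[2] = 3·1 + 10 = 13
p[3] = 3·13 + 15 = 54
p[4] = 3·54 + 20 = 182
p[5] = 3·182 + 25 = 571
p[6] = 3·571 + 30 = 1743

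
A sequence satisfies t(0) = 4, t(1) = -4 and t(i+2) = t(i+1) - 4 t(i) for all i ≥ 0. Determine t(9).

t(2) = (-4) - 4(4) = -20
t(3) = (-20) - 4(-4) = -4
t(4) = (-4) - 4(-20) = 76
t(5) = 76 - 4(-4) = 92
t(6) = 92 - 4(76) = -212
t(7) = (-212) - 4(92) = -580
t(8) = (-580) - 4(-212) = 268
t(9) = 268 - 4(-580) = 2588

2588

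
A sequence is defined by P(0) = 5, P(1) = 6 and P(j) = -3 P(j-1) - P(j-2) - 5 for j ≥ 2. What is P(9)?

P(2) = -3*6 - 5 - 5 = -28
P(3) = -3*(-28) - 6 - 5 = 73
P(4) = -3*73 - (-28) - 5 = -196
P(5) = -3*(-196) - 73 - 5 = 510
P(6) = -3*510 - (-196) - 5 = -1339
P(7) = -3*(-1339) - 510 - 5 = 3502
P(8) = -3*3502 - (-1339) - 5 = -9172
P(9) = -3*(-9172) - 3502 - 5 = 24009

24009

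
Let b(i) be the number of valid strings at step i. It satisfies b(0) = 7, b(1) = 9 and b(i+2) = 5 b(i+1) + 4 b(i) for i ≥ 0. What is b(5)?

13089

b(2) = 5*9 + 4*7 = 73
b(3) = 5*73 + 4*9 = 401
b(4) = 5*401 + 4*73 = 2297
b(5) = 5*2297 + 4*401 = 13089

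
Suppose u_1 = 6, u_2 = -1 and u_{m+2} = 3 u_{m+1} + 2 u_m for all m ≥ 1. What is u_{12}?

u_3 = 3*(-1) + 2*6 = 9
u_4 = 3*9 + 2*(-1) = 25
u_5 = 3*25 + 2*9 = 93
u_6 = 3*93 + 2*25 = 329
u_7 = 3*329 + 2*93 = 1173
u_8 = 3*1173 + 2*329 = 4177
u_9 = 3*4177 + 2*1173 = 14877
u_{10} = 3*14877 + 2*4177 = 52985
u_{11} = 3*52985 + 2*14877 = 188709
u_{12} = 3*188709 + 2*52985 = 672097

672097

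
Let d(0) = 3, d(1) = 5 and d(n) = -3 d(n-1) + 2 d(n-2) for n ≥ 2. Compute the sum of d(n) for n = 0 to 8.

-16245

d(2) = -3(5) + 2(3) = -9
d(3) = -3(-9) + 2(5) = 37
d(4) = -3(37) + 2(-9) = -129
d(5) = -3(-129) + 2(37) = 461
d(6) = -3(461) + 2(-129) = -1641
d(7) = -3(-1641) + 2(461) = 5845
d(8) = -3(5845) + 2(-1641) = -20817
Sum = 3 + 5 + (-9) + 37 + (-129) + 461 + (-1641) + 5845 + (-20817) = -16245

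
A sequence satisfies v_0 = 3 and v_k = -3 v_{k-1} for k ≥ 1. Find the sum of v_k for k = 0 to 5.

v_1 = -3·3 = -9
v_2 = -3·(-9) = 27
v_3 = -3·27 = -81
v_4 = -3·(-81) = 243
v_5 = -3·243 = -729
Sum = 3 + (-9) + 27 + (-81) + 243 + (-729) = -546

-546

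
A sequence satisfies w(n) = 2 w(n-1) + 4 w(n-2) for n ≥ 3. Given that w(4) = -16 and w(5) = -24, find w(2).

-5

Rearranging, w(n-2) = (w(n) - 2 w(n-1)) / 4.
w(3) = (-24 - 2(-16)) / 4 = 8/4 = 2
w(2) = (-16 - 2(2)) / 4 = -20/4 = -5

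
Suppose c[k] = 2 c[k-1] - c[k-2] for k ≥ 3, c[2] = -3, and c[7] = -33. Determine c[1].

3

Let c[1] = z.
c[3] = -6 - z
c[4] = -9 - 2z
c[5] = -12 - 3z
c[6] = -15 - 4z
c[7] = -18 - 5z
So -18 - 5z = -33, giving z = 3.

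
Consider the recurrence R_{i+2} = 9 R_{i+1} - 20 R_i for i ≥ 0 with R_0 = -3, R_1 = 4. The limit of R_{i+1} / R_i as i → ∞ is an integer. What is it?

5

The characteristic equation is r^2 - 9r + 20 = 0, which factors as (r - 5)(r - 4) = 0.
So the roots are 5 and 4. Since |5| > |4| and the coefficient of 5^i is non-zero, the ratio tends to 5.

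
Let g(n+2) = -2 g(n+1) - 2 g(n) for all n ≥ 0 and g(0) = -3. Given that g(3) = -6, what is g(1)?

Let g(1) = v.
g(2) = 6 - 2v
g(3) = -12 + 2v
So -12 + 2v = -6, giving v = 3.

3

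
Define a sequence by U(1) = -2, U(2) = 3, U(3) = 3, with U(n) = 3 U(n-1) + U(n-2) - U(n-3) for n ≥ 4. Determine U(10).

14587

U(4) = 3*3 + 3 - (-2) = 14
U(5) = 3*14 + 3 - 3 = 42
U(6) = 3*42 + 14 - 3 = 137
U(7) = 3*137 + 42 - 14 = 439
U(8) = 3*439 + 137 - 42 = 1412
U(9) = 3*1412 + 439 - 137 = 4538
U(10) = 3*4538 + 1412 - 439 = 14587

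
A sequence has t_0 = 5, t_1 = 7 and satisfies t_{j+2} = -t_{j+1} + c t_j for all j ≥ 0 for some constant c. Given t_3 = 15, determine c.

t_2 = -7 + 5c
t_3 = 7 + 2c
So 7 + 2c = 15, giving c = 4.

4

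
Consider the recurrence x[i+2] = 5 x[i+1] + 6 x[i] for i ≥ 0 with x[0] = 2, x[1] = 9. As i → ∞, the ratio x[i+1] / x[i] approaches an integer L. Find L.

6

The characteristic equation is r^2 - 5r - 6 = 0, which factors as (r - 6)(r + 1) = 0.
So the roots are 6 and -1. Since |6| > |-1| and the coefficient of 6^i is non-zero, the ratio tends to 6.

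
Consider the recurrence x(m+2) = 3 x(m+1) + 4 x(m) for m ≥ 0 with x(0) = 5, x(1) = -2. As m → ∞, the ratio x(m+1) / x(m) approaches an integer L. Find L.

4

The characteristic equation is r^2 - 3r - 4 = 0, which factors as (r - 4)(r + 1) = 0.
So the roots are 4 and -1. Since |4| > |-1| and the coefficient of 4^m is non-zero, the ratio tends to 4.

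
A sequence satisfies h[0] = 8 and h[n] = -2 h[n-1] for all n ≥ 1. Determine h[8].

h[1] = -2(8) = -16
h[2] = -2(-16) = 32
h[3] = -2(32) = -64
h[4] = -2(-64) = 128
h[5] = -2(128) = -256
h[6] = -2(-256) = 512
h[7] = -2(512) = -1024
h[8] = -2(-1024) = 2048

2048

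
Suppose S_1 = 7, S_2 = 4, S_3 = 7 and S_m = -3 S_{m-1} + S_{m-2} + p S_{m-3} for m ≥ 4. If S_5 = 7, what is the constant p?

3

S_4 = -17 + 7p
S_5 = 58 - 17p
So 58 - 17p = 7, giving p = 3.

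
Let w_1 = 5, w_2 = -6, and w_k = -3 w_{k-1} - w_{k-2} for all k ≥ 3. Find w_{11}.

27670

w_3 = -3(-6) - 5 = 13
w_4 = -3(13) - (-6) = -33
w_5 = -3(-33) - 13 = 86
w_6 = -3(86) - (-33) = -225
w_7 = -3(-225) - 86 = 589
w_8 = -3(589) - (-225) = -1542
w_9 = -3(-1542) - 589 = 4037
w_{10} = -3(4037) - (-1542) = -10569
w_{11} = -3(-10569) - 4037 = 27670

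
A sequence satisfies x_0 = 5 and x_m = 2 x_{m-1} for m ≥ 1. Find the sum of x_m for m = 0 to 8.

2555

x_1 = 2*5 = 10
x_2 = 2*10 = 20
x_3 = 2*20 = 40
x_4 = 2*40 = 80
x_5 = 2*80 = 160
x_6 = 2*160 = 320
x_7 = 2*320 = 640
x_8 = 2*640 = 1280
Sum = 5 + 10 + 20 + 40 + 80 + 160 + 320 + 640 + 1280 = 2555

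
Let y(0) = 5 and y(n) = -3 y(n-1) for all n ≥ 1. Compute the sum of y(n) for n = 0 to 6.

y(1) = -3·5 = -15
y(2) = -3·(-15) = 45
y(3) = -3·45 = -135
y(4) = -3·(-135) = 405
y(5) = -3·405 = -1215
y(6) = -3·(-1215) = 3645
Sum = 5 + (-15) + 45 + (-135) + 405 + (-1215) + 3645 = 2735

2735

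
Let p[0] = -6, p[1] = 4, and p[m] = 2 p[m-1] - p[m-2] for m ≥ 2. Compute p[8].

74

p[2] = 2(4) - (-6) = 14
p[3] = 2(14) - 4 = 24
p[4] = 2(24) - 14 = 34
p[5] = 2(34) - 24 = 44
p[6] = 2(44) - 34 = 54
p[7] = 2(54) - 44 = 64
p[8] = 2(64) - 54 = 74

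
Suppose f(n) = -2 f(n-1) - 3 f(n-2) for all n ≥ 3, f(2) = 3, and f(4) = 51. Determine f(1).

8

Let f(1) = z.
f(3) = -6 - 3z
f(4) = 3 + 6z
So 3 + 6z = 51, giving z = 8.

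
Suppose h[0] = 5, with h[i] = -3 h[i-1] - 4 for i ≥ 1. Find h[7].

h[1] = -3·5 - 4 = -19
h[2] = -3·(-19) - 4 = 53
h[3] = -3·53 - 4 = -163
h[4] = -3·(-163) - 4 = 485
h[5] = -3·485 - 4 = -1459
h[6] = -3·(-1459) - 4 = 4373
h[7] = -3·4373 - 4 = -13123

-13123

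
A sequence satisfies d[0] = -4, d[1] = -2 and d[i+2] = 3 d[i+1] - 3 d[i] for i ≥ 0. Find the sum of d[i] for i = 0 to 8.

d[2] = 3*(-2) - 3*(-4) = 6
d[3] = 3*6 - 3*(-2) = 24
d[4] = 3*24 - 3*6 = 54
d[5] = 3*54 - 3*24 = 90
d[6] = 3*90 - 3*54 = 108
d[7] = 3*108 - 3*90 = 54
d[8] = 3*54 - 3*108 = -162
Sum = (-4) + (-2) + 6 + 24 + 54 + 90 + 108 + 54 + (-162) = 168

168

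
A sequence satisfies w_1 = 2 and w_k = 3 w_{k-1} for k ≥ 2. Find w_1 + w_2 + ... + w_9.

w_2 = 3·2 = 6
w_3 = 3·6 = 18
w_4 = 3·18 = 54
w_5 = 3·54 = 162
w_6 = 3·162 = 486
w_7 = 3·486 = 1458
w_8 = 3·1458 = 4374
w_9 = 3·4374 = 13122
Sum = 2 + 6 + 18 + 54 + 162 + 486 + 1458 + 4374 + 13122 = 19682

19682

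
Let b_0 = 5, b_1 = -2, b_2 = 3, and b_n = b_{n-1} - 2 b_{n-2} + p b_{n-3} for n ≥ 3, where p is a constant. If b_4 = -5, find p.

-2

b_3 = 7 + 5p
b_4 = 1 + 3p
So 1 + 3p = -5, giving p = -2.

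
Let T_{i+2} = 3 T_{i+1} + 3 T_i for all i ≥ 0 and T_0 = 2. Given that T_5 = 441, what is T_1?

Let T_1 = z.
T_2 = 6 + 3z
T_3 = 18 + 12z
T_4 = 72 + 45z
T_5 = 270 + 171z
So 270 + 171z = 441, giving z = 1.

1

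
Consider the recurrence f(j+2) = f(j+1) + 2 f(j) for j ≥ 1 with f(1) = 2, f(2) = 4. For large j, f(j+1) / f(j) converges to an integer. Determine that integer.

2

The characteristic equation is r^2 - r - 2 = 0, which factors as (r - 2)(r + 1) = 0.
So the roots are 2 and -1. Since |2| > |-1| and the coefficient of 2^j is non-zero, the ratio tends to 2.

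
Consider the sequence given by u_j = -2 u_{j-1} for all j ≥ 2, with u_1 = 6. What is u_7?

u_2 = -2*6 = -12
u_3 = -2*(-12) = 24
u_4 = -2*24 = -48
u_5 = -2*(-48) = 96
u_6 = -2*96 = -192
u_7 = -2*(-192) = 384

384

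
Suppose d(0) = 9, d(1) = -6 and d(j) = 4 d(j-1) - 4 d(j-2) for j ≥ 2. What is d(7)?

d(2) = 4·(-6) - 4·9 = -60
d(3) = 4·(-60) - 4·(-6) = -216
d(4) = 4·(-216) - 4·(-60) = -624
d(5) = 4·(-624) - 4·(-216) = -1632
d(6) = 4·(-1632) - 4·(-624) = -4032
d(7) = 4·(-4032) - 4·(-1632) = -9600

-9600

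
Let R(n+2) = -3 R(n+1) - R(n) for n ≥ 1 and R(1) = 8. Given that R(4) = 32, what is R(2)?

1

Let R(2) = y.
R(3) = -8 - 3y
R(4) = 24 + 8y
So 24 + 8y = 32, giving y = 1.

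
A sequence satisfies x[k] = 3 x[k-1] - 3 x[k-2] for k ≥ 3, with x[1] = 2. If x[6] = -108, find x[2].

-6

Let x[2] = y.
x[3] = -6 + 3y
x[4] = -18 + 6y
x[5] = -36 + 9y
x[6] = -54 + 9y
So -54 + 9y = -108, giving y = -6.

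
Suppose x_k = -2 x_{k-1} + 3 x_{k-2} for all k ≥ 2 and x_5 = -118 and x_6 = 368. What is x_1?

2

Rearranging, x_{k-2} = (x_k + 2 x_{k-1}) / 3.
x_4 = (368 + 2·(-118)) / 3 = 132/3 = 44
x_3 = (-118 + 2·44) / 3 = -30/3 = -10
x_2 = (44 + 2·(-10)) / 3 = 24/3 = 8
x_1 = (-10 + 2·8) / 3 = 6/3 = 2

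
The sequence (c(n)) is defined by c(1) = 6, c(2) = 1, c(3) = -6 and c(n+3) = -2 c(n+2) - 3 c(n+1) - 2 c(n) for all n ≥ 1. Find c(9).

c(4) = -2·(-6) - 3·1 - 2·6 = -3
c(5) = -2·(-3) - 3·(-6) - 2·1 = 22
c(6) = -2·22 - 3·(-3) - 2·(-6) = -23
c(7) = -2·(-23) - 3·22 - 2·(-3) = -14
c(8) = -2·(-14) - 3·(-23) - 2·22 = 53
c(9) = -2·53 - 3·(-14) - 2·(-23) = -18

-18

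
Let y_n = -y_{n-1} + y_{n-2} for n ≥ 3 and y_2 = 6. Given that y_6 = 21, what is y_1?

Let y_1 = v.
y_3 = -6 + v
y_4 = 12 - v
y_5 = -18 + 2v
y_6 = 30 - 3v
So 30 - 3v = 21, giving v = 3.

3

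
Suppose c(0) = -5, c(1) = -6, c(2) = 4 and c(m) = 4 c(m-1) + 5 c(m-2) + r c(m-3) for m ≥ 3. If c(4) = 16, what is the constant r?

c(3) = -14 - 5r
c(4) = -36 - 26r
So -36 - 26r = 16, giving r = -2.

-2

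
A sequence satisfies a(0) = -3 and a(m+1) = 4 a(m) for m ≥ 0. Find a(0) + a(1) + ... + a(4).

-1023

a(1) = 4(-3) = -12
a(2) = 4(-12) = -48
a(3) = 4(-48) = -192
a(4) = 4(-192) = -768
Sum = (-3) + (-12) + (-48) + (-192) + (-768) = -1023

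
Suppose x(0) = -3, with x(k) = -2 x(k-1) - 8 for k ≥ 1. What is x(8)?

x(1) = -2*(-3) - 8 = -2
x(2) = -2*(-2) - 8 = -4
x(3) = -2*(-4) - 8 = 0
x(4) = -2*0 - 8 = -8
x(5) = -2*(-8) - 8 = 8
x(6) = -2*8 - 8 = -24
x(7) = -2*(-24) - 8 = 40
x(8) = -2*40 - 8 = -88

-88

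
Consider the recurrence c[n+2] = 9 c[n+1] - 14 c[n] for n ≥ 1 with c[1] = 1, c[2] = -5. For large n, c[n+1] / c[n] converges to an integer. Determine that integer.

7

The characteristic equation is r^2 - 9r + 14 = 0, which factors as (r - 7)(r - 2) = 0.
So the roots are 7 and 2. Since |7| > |2| and the coefficient of 7^n is non-zero, the ratio tends to 7.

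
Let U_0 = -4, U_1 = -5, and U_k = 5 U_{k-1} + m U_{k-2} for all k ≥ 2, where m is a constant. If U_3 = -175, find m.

2

U_2 = -25 - 4m
U_3 = -125 - 25m
So -125 - 25m = -175, giving m = 2.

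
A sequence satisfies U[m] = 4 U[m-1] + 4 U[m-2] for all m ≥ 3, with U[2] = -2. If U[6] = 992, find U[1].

Let U[1] = z.
U[3] = -8 + 4z
U[4] = -40 + 16z
U[5] = -192 + 80z
U[6] = -928 + 384z
So -928 + 384z = 992, giving z = 5.

5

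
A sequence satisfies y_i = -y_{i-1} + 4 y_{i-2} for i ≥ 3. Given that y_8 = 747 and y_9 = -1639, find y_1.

Rearranging, y_{i-2} = (y_i + y_{i-1}) / 4.
y_7 = (-1639 + 747) / 4 = -892/4 = -223
y_6 = (747 + (-223)) / 4 = 524/4 = 131
y_5 = (-223 + 131) / 4 = -92/4 = -23
y_4 = (131 + (-23)) / 4 = 108/4 = 27
y_3 = (-23 + 27) / 4 = 4/4 = 1
y_2 = (27 + 1) / 4 = 28/4 = 7
y_1 = (1 + 7) / 4 = 8/4 = 2

2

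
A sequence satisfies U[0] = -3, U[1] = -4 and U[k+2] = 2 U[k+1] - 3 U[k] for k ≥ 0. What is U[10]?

745

U[2] = 2(-4) - 3(-3) = 1
U[3] = 2(1) - 3(-4) = 14
U[4] = 2(14) - 3(1) = 25
U[5] = 2(25) - 3(14) = 8
U[6] = 2(8) - 3(25) = -59
U[7] = 2(-59) - 3(8) = -142
U[8] = 2(-142) - 3(-59) = -107
U[9] = 2(-107) - 3(-142) = 212
U[10] = 2(212) - 3(-107) = 745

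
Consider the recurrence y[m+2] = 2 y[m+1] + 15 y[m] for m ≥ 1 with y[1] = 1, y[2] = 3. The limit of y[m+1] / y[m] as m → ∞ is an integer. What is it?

5

The characteristic equation is r^2 - 2r - 15 = 0, which factors as (r - 5)(r + 3) = 0.
So the roots are 5 and -3. Since |5| > |-3| and the coefficient of 5^m is non-zero, the ratio tends to 5.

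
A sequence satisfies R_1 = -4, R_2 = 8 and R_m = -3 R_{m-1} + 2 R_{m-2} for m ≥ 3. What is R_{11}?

-816080

R_3 = -3(8) + 2(-4) = -32
R_4 = -3(-32) + 2(8) = 112
R_5 = -3(112) + 2(-32) = -400
R_6 = -3(-400) + 2(112) = 1424
R_7 = -3(1424) + 2(-400) = -5072
R_8 = -3(-5072) + 2(1424) = 18064
R_9 = -3(18064) + 2(-5072) = -64336
R_{10} = -3(-64336) + 2(18064) = 229136
R_{11} = -3(229136) + 2(-64336) = -816080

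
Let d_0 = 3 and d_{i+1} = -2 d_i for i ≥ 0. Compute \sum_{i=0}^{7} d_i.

d_1 = -2*3 = -6
d_2 = -2*(-6) = 12
d_3 = -2*12 = -24
d_4 = -2*(-24) = 48
d_5 = -2*48 = -96
d_6 = -2*(-96) = 192
d_7 = -2*192 = -384
Sum = 3 + (-6) + 12 + (-24) + 48 + (-96) + 192 + (-384) = -255

-255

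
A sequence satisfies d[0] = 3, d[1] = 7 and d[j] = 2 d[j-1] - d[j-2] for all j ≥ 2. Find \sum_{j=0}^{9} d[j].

210

d[2] = 2*7 - 3 = 11
d[3] = 2*11 - 7 = 15
d[4] = 2*15 - 11 = 19
d[5] = 2*19 - 15 = 23
d[6] = 2*23 - 19 = 27
d[7] = 2*27 - 23 = 31
d[8] = 2*31 - 27 = 35
d[9] = 2*35 - 31 = 39
Sum = 3 + 7 + 11 + 15 + 19 + 23 + 27 + 31 + 35 + 39 = 210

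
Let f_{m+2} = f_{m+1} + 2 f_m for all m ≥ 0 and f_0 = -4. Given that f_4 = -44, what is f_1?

-4

Let f_1 = x.
f_2 = -8 + x
f_3 = -8 + 3x
f_4 = -24 + 5x
So -24 + 5x = -44, giving x = -4.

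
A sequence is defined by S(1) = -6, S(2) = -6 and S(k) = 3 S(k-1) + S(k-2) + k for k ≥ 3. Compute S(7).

-2280

S(3) = 3(-6) + (-6) + 3 = -21
S(4) = 3(-21) + (-6) + 4 = -65
S(5) = 3(-65) + (-21) + 5 = -211
S(6) = 3(-211) + (-65) + 6 = -692
S(7) = 3(-692) + (-211) + 7 = -2280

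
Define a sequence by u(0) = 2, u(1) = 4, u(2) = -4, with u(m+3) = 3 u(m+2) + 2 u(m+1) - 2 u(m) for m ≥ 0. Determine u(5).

u(3) = 3*(-4) + 2*4 - 2*2 = -8
u(4) = 3*(-8) + 2*(-4) - 2*4 = -40
u(5) = 3*(-40) + 2*(-8) - 2*(-4) = -128

-128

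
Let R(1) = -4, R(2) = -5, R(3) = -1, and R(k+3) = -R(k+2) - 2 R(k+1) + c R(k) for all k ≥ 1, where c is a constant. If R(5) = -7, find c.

R(4) = 11 - 4c
R(5) = -9 - c
So -9 - c = -7, giving c = -2.

-2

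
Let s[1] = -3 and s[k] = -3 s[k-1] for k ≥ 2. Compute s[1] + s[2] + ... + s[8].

s[2] = -3·(-3) = 9
s[3] = -3·9 = -27
s[4] = -3·(-27) = 81
s[5] = -3·81 = -243
s[6] = -3·(-243) = 729
s[7] = -3·729 = -2187
s[8] = -3·(-2187) = 6561
Sum = (-3) + 9 + (-27) + 81 + (-243) + 729 + (-2187) + 6561 = 4920

4920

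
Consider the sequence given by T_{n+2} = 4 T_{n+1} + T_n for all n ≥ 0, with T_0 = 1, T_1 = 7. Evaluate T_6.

9349

T_2 = 4*7 + 1 = 29
T_3 = 4*29 + 7 = 123
T_4 = 4*123 + 29 = 521
T_5 = 4*521 + 123 = 2207
T_6 = 4*2207 + 521 = 9349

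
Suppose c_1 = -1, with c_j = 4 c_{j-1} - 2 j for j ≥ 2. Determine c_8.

-41864

c_2 = 4(-1) - 4 = -8
c_3 = 4(-8) - 6 = -38
c_4 = 4(-38) - 8 = -160
c_5 = 4(-160) - 10 = -650
c_6 = 4(-650) - 12 = -2612
c_7 = 4(-2612) - 14 = -10462
c_8 = 4(-10462) - 16 = -41864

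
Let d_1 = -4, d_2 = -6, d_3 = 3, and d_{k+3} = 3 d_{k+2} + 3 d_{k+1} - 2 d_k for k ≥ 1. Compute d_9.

2499

d_4 = 3*3 + 3*(-6) - 2*(-4) = -1
d_5 = 3*(-1) + 3*3 - 2*(-6) = 18
d_6 = 3*18 + 3*(-1) - 2*3 = 45
d_7 = 3*45 + 3*18 - 2*(-1) = 191
d_8 = 3*191 + 3*45 - 2*18 = 672
d_9 = 3*672 + 3*191 - 2*45 = 2499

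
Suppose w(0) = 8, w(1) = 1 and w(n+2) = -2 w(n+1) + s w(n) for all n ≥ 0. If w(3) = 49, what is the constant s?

w(2) = -2 + 8s
w(3) = 4 - 15s
So 4 - 15s = 49, giving s = -3.

-3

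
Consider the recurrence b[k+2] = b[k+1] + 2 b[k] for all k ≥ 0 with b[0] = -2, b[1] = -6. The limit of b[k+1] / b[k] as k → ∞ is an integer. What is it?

2

The characteristic equation is r^2 - r - 2 = 0, which factors as (r - 2)(r + 1) = 0.
So the roots are 2 and -1. Since |2| > |-1| and the coefficient of 2^k is non-zero, the ratio tends to 2.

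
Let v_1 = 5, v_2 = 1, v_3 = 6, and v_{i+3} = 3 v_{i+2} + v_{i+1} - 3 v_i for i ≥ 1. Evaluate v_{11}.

7386

v_4 = 3*6 + 1 - 3*5 = 4
v_5 = 3*4 + 6 - 3*1 = 15
v_6 = 3*15 + 4 - 3*6 = 31
v_7 = 3*31 + 15 - 3*4 = 96
v_8 = 3*96 + 31 - 3*15 = 274
v_9 = 3*274 + 96 - 3*31 = 825
v_{10} = 3*825 + 274 - 3*96 = 2461
v_{11} = 3*2461 + 825 - 3*274 = 7386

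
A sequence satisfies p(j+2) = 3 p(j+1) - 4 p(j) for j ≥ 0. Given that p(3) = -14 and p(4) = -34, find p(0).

2

Rearranging, p(j-2) = (p(j) - 3 p(j-1)) / -4.
p(2) = (-34 - 3(-14)) / -4 = 8/-4 = -2
p(1) = (-14 - 3(-2)) / -4 = -8/-4 = 2
p(0) = (-2 - 3(2)) / -4 = -8/-4 = 2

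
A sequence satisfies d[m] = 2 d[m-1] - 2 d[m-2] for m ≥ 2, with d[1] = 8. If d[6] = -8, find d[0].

Let d[0] = x.
d[2] = 16 - 2x
d[3] = 16 - 4x
d[4] = -4x
d[5] = -32
d[6] = -64 + 8x
So -64 + 8x = -8, giving x = 7.

7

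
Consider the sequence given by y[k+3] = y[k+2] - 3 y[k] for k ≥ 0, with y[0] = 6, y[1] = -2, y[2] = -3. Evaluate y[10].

-357

y[3] = (-3) - 3*6 = -21
y[4] = (-21) - 3*(-2) = -15
y[5] = (-15) - 3*(-3) = -6
y[6] = (-6) - 3*(-21) = 57
y[7] = 57 - 3*(-15) = 102
y[8] = 102 - 3*(-6) = 120
y[9] = 120 - 3*57 = -51
y[10] = (-51) - 3*102 = -357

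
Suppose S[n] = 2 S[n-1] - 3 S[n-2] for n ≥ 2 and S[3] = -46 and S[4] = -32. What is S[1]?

Rearranging, S[n-2] = (S[n] - 2 S[n-1]) / -3.
S[2] = (-32 - 2*(-46)) / -3 = 60/-3 = -20
S[1] = (-46 - 2*(-20)) / -3 = -6/-3 = 2

2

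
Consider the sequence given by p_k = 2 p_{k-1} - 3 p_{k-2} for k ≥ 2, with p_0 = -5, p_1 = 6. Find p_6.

p_2 = 2(6) - 3(-5) = 27
p_3 = 2(27) - 3(6) = 36
p_4 = 2(36) - 3(27) = -9
p_5 = 2(-9) - 3(36) = -126
p_6 = 2(-126) - 3(-9) = -225

-225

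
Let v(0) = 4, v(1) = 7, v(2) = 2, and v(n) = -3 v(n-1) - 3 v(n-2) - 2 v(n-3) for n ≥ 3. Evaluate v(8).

v(3) = -3*2 - 3*7 - 2*4 = -35
v(4) = -3*(-35) - 3*2 - 2*7 = 85
v(5) = -3*85 - 3*(-35) - 2*2 = -154
v(6) = -3*(-154) - 3*85 - 2*(-35) = 277
v(7) = -3*277 - 3*(-154) - 2*85 = -539
v(8) = -3*(-539) - 3*277 - 2*(-154) = 1094

1094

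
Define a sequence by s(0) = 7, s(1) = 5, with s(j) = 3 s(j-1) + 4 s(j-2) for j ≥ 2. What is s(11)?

s(2) = 3*5 + 4*7 = 43
s(3) = 3*43 + 4*5 = 149
s(4) = 3*149 + 4*43 = 619
s(5) = 3*619 + 4*149 = 2453
s(6) = 3*2453 + 4*619 = 9835
s(7) = 3*9835 + 4*2453 = 39317
s(8) = 3*39317 + 4*9835 = 157291
s(9) = 3*157291 + 4*39317 = 629141
s(10) = 3*629141 + 4*157291 = 2516587
s(11) = 3*2516587 + 4*629141 = 10066325

10066325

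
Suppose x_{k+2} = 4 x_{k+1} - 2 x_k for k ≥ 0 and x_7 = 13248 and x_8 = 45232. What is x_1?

4

Rearranging, x_{k-2} = (x_k - 4 x_{k-1}) / -2.
x_6 = (45232 - 4*13248) / -2 = -7760/-2 = 3880
x_5 = (13248 - 4*3880) / -2 = -2272/-2 = 1136
x_4 = (3880 - 4*1136) / -2 = -664/-2 = 332
x_3 = (1136 - 4*332) / -2 = -192/-2 = 96
x_2 = (332 - 4*96) / -2 = -52/-2 = 26
x_1 = (96 - 4*26) / -2 = -8/-2 = 4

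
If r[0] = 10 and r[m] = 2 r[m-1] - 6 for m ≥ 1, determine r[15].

The fixed point is -6/(1 - 2) = 6, so r[m] - 6 = 2(r[m-1] - 6).
Hence r[m] = 4·2^m + 6.
r[15] = 4·2^{15} + 6 = 4·32768 + 6 = 131078.

131078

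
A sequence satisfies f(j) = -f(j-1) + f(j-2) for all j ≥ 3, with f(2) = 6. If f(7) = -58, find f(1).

-2

Let f(1) = w.
f(3) = -6 + w
f(4) = 12 - w
f(5) = -18 + 2w
f(6) = 30 - 3w
f(7) = -48 + 5w
So -48 + 5w = -58, giving w = -2.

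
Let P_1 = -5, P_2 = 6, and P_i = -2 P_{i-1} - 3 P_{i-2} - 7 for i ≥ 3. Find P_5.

39

P_3 = -2*6 - 3*(-5) - 7 = -4
P_4 = -2*(-4) - 3*6 - 7 = -17
P_5 = -2*(-17) - 3*(-4) - 7 = 39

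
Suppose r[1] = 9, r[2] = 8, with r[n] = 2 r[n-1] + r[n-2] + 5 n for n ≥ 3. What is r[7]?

1716

r[3] = 2*8 + 9 + 15 = 40
r[4] = 2*40 + 8 + 20 = 108
r[5] = 2*108 + 40 + 25 = 281
r[6] = 2*281 + 108 + 30 = 700
r[7] = 2*700 + 281 + 35 = 1716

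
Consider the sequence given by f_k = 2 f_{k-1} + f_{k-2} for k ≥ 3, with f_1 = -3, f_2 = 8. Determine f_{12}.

38794

f_3 = 2(8) + (-3) = 13
f_4 = 2(13) + 8 = 34
f_5 = 2(34) + 13 = 81
f_6 = 2(81) + 34 = 196
f_7 = 2(196) + 81 = 473
f_8 = 2(473) + 196 = 1142
f_9 = 2(1142) + 473 = 2757
f_{10} = 2(2757) + 1142 = 6656
f_{11} = 2(6656) + 2757 = 16069
f_{12} = 2(16069) + 6656 = 38794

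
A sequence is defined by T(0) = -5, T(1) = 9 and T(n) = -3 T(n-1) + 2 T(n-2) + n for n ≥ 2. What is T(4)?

T(2) = -3*9 + 2*(-5) + 2 = -35
T(3) = -3*(-35) + 2*9 + 3 = 126
T(4) = -3*126 + 2*(-35) + 4 = -444

-444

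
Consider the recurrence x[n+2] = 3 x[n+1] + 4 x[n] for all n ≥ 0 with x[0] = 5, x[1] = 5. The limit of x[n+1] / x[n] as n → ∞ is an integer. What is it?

4

The characteristic equation is r^2 - 3r - 4 = 0, which factors as (r - 4)(r + 1) = 0.
So the roots are 4 and -1. Since |4| > |-1| and the coefficient of 4^n is non-zero, the ratio tends to 4.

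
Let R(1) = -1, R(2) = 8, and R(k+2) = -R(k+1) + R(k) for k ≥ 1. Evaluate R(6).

43

R(3) = -8 + (-1) = -9
R(4) = -(-9) + 8 = 17
R(5) = -17 + (-9) = -26
R(6) = -(-26) + 17 = 43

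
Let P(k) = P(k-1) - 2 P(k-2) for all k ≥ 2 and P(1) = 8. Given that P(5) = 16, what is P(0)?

4

Let P(0) = w.
P(2) = 8 - 2w
P(3) = -8 - 2w
P(4) = -24 + 2w
P(5) = -8 + 6w
So -8 + 6w = 16, giving w = 4.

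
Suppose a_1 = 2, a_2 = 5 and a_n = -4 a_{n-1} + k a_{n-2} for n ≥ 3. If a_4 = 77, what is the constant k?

1

a_3 = -20 + 2k
a_4 = 80 - 3k
So 80 - 3k = 77, giving k = 1.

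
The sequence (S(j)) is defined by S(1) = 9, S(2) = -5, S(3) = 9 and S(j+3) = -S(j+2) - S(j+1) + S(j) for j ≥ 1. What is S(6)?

S(4) = -9 - (-5) + 9 = 5
S(5) = -5 - 9 + (-5) = -19
S(6) = -(-19) - 5 + 9 = 23

23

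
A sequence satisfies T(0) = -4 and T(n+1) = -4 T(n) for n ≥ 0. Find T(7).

65536

T(1) = -4*(-4) = 16
T(2) = -4*16 = -64
T(3) = -4*(-64) = 256
T(4) = -4*256 = -1024
T(5) = -4*(-1024) = 4096
T(6) = -4*4096 = -16384
T(7) = -4*(-16384) = 65536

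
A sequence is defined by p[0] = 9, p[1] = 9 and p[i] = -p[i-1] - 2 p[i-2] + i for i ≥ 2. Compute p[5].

p[2] = -9 - 2·9 + 2 = -25
p[3] = -(-25) - 2·9 + 3 = 10
p[4] = -10 - 2·(-25) + 4 = 44
p[5] = -44 - 2·10 + 5 = -59

-59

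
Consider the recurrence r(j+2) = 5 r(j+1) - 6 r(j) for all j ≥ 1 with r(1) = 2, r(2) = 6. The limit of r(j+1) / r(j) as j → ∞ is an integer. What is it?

3

The characteristic equation is r^2 - 5r + 6 = 0, which factors as (r - 3)(r - 2) = 0.
So the roots are 3 and 2. Since |3| > |2| and the coefficient of 3^j is non-zero, the ratio tends to 3.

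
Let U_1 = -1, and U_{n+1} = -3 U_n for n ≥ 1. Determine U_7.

-729

U_2 = -3·(-1) = 3
U_3 = -3·3 = -9
U_4 = -3·(-9) = 27
U_5 = -3·27 = -81
U_6 = -3·(-81) = 243
U_7 = -3·243 = -729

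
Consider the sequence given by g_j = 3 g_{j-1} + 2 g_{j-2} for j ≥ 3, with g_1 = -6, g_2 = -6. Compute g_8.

g_3 = 3·(-6) + 2·(-6) = -30
g_4 = 3·(-30) + 2·(-6) = -102
g_5 = 3·(-102) + 2·(-30) = -366
g_6 = 3·(-366) + 2·(-102) = -1302
g_7 = 3·(-1302) + 2·(-366) = -4638
g_8 = 3·(-4638) + 2·(-1302) = -16518

-16518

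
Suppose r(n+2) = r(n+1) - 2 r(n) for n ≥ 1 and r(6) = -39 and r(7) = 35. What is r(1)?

Rearranging, r(n-2) = (r(n) - r(n-1)) / -2.
r(5) = (35 - (-39)) / -2 = 74/-2 = -37
r(4) = (-39 - (-37)) / -2 = -2/-2 = 1
r(3) = (-37 - 1) / -2 = -38/-2 = 19
r(2) = (1 - 19) / -2 = -18/-2 = 9
r(1) = (19 - 9) / -2 = 10/-2 = -5

-5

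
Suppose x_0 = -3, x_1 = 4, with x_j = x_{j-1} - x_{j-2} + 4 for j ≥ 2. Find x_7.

4

x_2 = 4 - (-3) + 4 = 11
x_3 = 11 - 4 + 4 = 11
x_4 = 11 - 11 + 4 = 4
x_5 = 4 - 11 + 4 = -3
x_6 = (-3) - 4 + 4 = -3
x_7 = (-3) - (-3) + 4 = 4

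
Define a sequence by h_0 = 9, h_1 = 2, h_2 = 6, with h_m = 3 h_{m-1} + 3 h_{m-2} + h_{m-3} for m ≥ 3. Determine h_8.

26289

h_3 = 3(6) + 3(2) + 9 = 33
h_4 = 3(33) + 3(6) + 2 = 119
h_5 = 3(119) + 3(33) + 6 = 462
h_6 = 3(462) + 3(119) + 33 = 1776
h_7 = 3(1776) + 3(462) + 119 = 6833
h_8 = 3(6833) + 3(1776) + 462 = 26289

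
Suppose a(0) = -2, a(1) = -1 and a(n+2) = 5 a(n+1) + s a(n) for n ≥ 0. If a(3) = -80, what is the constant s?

5

a(2) = -5 - 2s
a(3) = -25 - 11s
So -25 - 11s = -80, giving s = 5.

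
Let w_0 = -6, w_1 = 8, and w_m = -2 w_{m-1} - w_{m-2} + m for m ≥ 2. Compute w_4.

-10

w_2 = -2*8 - (-6) + 2 = -8
w_3 = -2*(-8) - 8 + 3 = 11
w_4 = -2*11 - (-8) + 4 = -10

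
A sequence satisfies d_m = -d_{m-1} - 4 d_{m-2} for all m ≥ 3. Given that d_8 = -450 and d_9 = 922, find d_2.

6

Rearranging, d_{m-2} = (d_m + d_{m-1}) / -4.
d_7 = (922 + (-450)) / -4 = 472/-4 = -118
d_6 = (-450 + (-118)) / -4 = -568/-4 = 142
d_5 = (-118 + 142) / -4 = 24/-4 = -6
d_4 = (142 + (-6)) / -4 = 136/-4 = -34
d_3 = (-6 + (-34)) / -4 = -40/-4 = 10
d_2 = (-34 + 10) / -4 = -24/-4 = 6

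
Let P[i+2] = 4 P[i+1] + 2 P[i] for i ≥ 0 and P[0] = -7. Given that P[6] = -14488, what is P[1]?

Let P[1] = v.
P[2] = -14 + 4v
P[3] = -56 + 18v
P[4] = -252 + 80v
P[5] = -1120 + 356v
P[6] = -4984 + 1584v
So -4984 + 1584v = -14488, giving v = -6.

-6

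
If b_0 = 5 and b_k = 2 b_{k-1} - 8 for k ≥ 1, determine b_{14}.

The fixed point is -8/(1 - 2) = 8, so b_k - 8 = 2(b_{k-1} - 8).
Hence b_k = -3·2^k + 8.
b_{14} = -3·2^{14} + 8 = -3·16384 + 8 = -49144.

-49144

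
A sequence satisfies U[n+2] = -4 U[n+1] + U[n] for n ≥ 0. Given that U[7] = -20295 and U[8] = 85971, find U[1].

-3

Rearranging, U[n-2] = U[n] + 4 U[n-1].
U[6] = 85971 + 4*(-20295) = 4791
U[5] = -20295 + 4*4791 = -1131
U[4] = 4791 + 4*(-1131) = 267
U[3] = -1131 + 4*267 = -63
U[2] = 267 + 4*(-63) = 15
U[1] = -63 + 4*15 = -3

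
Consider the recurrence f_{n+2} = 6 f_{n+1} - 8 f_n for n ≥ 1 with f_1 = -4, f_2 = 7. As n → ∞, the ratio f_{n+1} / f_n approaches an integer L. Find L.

4

The characteristic equation is r^2 - 6r + 8 = 0, which factors as (r - 4)(r - 2) = 0.
So the roots are 4 and 2. Since |4| > |2| and the coefficient of 4^n is non-zero, the ratio tends to 4.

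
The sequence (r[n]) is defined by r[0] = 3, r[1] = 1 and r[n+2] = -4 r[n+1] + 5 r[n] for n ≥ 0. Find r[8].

130211

r[2] = -4*1 + 5*3 = 11
r[3] = -4*11 + 5*1 = -39
r[4] = -4*(-39) + 5*11 = 211
r[5] = -4*211 + 5*(-39) = -1039
r[6] = -4*(-1039) + 5*211 = 5211
r[7] = -4*5211 + 5*(-1039) = -26039
r[8] = -4*(-26039) + 5*5211 = 130211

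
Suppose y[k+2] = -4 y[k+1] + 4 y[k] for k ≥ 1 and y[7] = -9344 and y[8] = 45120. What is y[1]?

Rearranging, y[k-2] = (y[k] + 4 y[k-1]) / 4.
y[6] = (45120 + 4·(-9344)) / 4 = 7744/4 = 1936
y[5] = (-9344 + 4·1936) / 4 = -1600/4 = -400
y[4] = (1936 + 4·(-400)) / 4 = 336/4 = 84
y[3] = (-400 + 4·84) / 4 = -64/4 = -16
y[2] = (84 + 4·(-16)) / 4 = 20/4 = 5
y[1] = (-16 + 4·5) / 4 = 4/4 = 1

1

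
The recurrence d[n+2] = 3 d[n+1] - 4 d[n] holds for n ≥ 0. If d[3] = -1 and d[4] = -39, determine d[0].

3

Rearranging, d[n-2] = (d[n] - 3 d[n-1]) / -4.
d[2] = (-39 - 3·(-1)) / -4 = -36/-4 = 9
d[1] = (-1 - 3·9) / -4 = -28/-4 = 7
d[0] = (9 - 3·7) / -4 = -12/-4 = 3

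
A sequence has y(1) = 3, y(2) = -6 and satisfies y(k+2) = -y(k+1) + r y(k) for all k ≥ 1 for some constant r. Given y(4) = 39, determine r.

-5

y(3) = 6 + 3r
y(4) = -6 - 9r
So -6 - 9r = 39, giving r = -5.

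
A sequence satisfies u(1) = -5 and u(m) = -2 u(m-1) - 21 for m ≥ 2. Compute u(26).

-67108871

The fixed point is -21/(1 + 2) = -7, so u(m) + 7 = -2(u(m-1) + 7).
Hence u(m) = 2·(-2)^{m-1} - 7.
u(26) = 2·(-2)^{25} - 7 = 2·-33554432 - 7 = -67108871.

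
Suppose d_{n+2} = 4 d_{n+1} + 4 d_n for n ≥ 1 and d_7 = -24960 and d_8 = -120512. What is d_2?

-7

Rearranging, d_{n-2} = (d_n - 4 d_{n-1}) / 4.
d_6 = (-120512 - 4·(-24960)) / 4 = -20672/4 = -5168
d_5 = (-24960 - 4·(-5168)) / 4 = -4288/4 = -1072
d_4 = (-5168 - 4·(-1072)) / 4 = -880/4 = -220
d_3 = (-1072 - 4·(-220)) / 4 = -192/4 = -48
d_2 = (-220 - 4·(-48)) / 4 = -28/4 = -7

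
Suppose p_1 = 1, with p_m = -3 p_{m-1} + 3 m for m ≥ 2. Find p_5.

p_2 = -3(1) + 6 = 3
p_3 = -3(3) + 9 = 0
p_4 = -3(0) + 12 = 12
p_5 = -3(12) + 15 = -21

-21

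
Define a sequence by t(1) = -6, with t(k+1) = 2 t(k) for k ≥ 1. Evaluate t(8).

-768

t(2) = 2·(-6) = -12
t(3) = 2·(-12) = -24
t(4) = 2·(-24) = -48
t(5) = 2·(-48) = -96
t(6) = 2·(-96) = -192
t(7) = 2·(-192) = -384
t(8) = 2·(-384) = -768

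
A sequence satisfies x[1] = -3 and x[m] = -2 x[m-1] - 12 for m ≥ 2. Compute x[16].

-32772

The fixed point is -12/(1 + 2) = -4, so x[m] + 4 = -2(x[m-1] + 4).
Hence x[m] = 1·(-2)^{m-1} - 4.
x[16] = 1·(-2)^{15} - 4 = 1·-32768 - 4 = -32772.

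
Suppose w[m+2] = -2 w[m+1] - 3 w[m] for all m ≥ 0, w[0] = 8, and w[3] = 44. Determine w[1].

Let w[1] = z.
w[2] = -24 - 2z
w[3] = 48 + z
So 48 + z = 44, giving z = -4.

-4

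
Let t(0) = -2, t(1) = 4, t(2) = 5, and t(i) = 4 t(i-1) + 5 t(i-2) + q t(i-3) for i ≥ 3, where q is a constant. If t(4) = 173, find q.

3

t(3) = 40 - 2q
t(4) = 185 - 4q
So 185 - 4q = 173, giving q = 3.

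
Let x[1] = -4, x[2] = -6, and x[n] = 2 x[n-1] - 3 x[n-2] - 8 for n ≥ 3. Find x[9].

x[3] = 2·(-6) - 3·(-4) - 8 = -8
x[4] = 2·(-8) - 3·(-6) - 8 = -6
x[5] = 2·(-6) - 3·(-8) - 8 = 4
x[6] = 2·4 - 3·(-6) - 8 = 18
x[7] = 2·18 - 3·4 - 8 = 16
x[8] = 2·16 - 3·18 - 8 = -30
x[9] = 2·(-30) - 3·16 - 8 = -116

-116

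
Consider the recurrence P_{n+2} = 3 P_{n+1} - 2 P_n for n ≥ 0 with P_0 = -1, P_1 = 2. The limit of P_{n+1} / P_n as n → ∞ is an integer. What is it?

The characteristic equation is r^2 - 3r + 2 = 0, which factors as (r - 2)(r - 1) = 0.
So the roots are 2 and 1. Since |2| > |1| and the coefficient of 2^n is non-zero, the ratio tends to 2.

2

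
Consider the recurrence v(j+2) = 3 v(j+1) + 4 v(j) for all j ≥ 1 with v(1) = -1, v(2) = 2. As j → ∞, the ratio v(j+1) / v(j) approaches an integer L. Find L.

The characteristic equation is r^2 - 3r - 4 = 0, which factors as (r - 4)(r + 1) = 0.
So the roots are 4 and -1. Since |4| > |-1| and the coefficient of 4^j is non-zero, the ratio tends to 4.

4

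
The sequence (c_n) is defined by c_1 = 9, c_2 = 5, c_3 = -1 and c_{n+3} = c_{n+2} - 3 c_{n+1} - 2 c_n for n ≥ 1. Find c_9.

-741

c_4 = (-1) - 3·5 - 2·9 = -34
c_5 = (-34) - 3·(-1) - 2·5 = -41
c_6 = (-41) - 3·(-34) - 2·(-1) = 63
c_7 = 63 - 3·(-41) - 2·(-34) = 254
c_8 = 254 - 3·63 - 2·(-41) = 147
c_9 = 147 - 3·254 - 2·63 = -741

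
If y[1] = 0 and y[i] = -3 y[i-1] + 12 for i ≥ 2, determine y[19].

-1162261464

The fixed point is 12/(1 + 3) = 3, so y[i] - 3 = -3(y[i-1] - 3).
Hence y[i] = -3·(-3)^{i-1} + 3.
y[19] = -3·(-3)^{18} + 3 = -3·387420489 + 3 = -1162261464.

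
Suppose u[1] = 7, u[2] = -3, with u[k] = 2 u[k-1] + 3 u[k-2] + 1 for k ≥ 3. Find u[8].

2454

u[3] = 2·(-3) + 3·7 + 1 = 16
u[4] = 2·16 + 3·(-3) + 1 = 24
u[5] = 2·24 + 3·16 + 1 = 97
u[6] = 2·97 + 3·24 + 1 = 267
u[7] = 2·267 + 3·97 + 1 = 826
u[8] = 2·826 + 3·267 + 1 = 2454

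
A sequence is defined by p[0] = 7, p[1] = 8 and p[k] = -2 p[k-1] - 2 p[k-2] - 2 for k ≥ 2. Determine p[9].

134

p[2] = -2(8) - 2(7) - 2 = -32
p[3] = -2(-32) - 2(8) - 2 = 46
p[4] = -2(46) - 2(-32) - 2 = -30
p[5] = -2(-30) - 2(46) - 2 = -34
p[6] = -2(-34) - 2(-30) - 2 = 126
p[7] = -2(126) - 2(-34) - 2 = -186
p[8] = -2(-186) - 2(126) - 2 = 118
p[9] = -2(118) - 2(-186) - 2 = 134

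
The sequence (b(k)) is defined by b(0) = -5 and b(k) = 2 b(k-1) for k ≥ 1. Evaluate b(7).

-640

b(1) = 2*(-5) = -10
b(2) = 2*(-10) = -20
b(3) = 2*(-20) = -40
b(4) = 2*(-40) = -80
b(5) = 2*(-80) = -160
b(6) = 2*(-160) = -320
b(7) = 2*(-320) = -640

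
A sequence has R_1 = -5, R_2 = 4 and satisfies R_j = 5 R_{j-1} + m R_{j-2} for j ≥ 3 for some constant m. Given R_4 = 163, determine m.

-3

R_3 = 20 - 5m
R_4 = 100 - 21m
So 100 - 21m = 163, giving m = -3.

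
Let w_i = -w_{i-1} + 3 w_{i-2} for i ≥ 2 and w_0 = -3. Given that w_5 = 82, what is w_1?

Let w_1 = x.
w_2 = -9 - x
w_3 = 9 + 4x
w_4 = -36 - 7x
w_5 = 63 + 19x
So 63 + 19x = 82, giving x = 1.

1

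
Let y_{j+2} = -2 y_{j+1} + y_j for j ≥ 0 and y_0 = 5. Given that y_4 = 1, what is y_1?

Let y_1 = x.
y_2 = 5 - 2x
y_3 = -10 + 5x
y_4 = 25 - 12x
So 25 - 12x = 1, giving x = 2.

2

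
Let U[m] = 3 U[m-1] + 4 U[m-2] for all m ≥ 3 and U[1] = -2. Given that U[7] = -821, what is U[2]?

Let U[2] = v.
U[3] = -8 + 3v
U[4] = -24 + 13v
U[5] = -104 + 51v
U[6] = -408 + 205v
U[7] = -1640 + 819v
So -1640 + 819v = -821, giving v = 1.

1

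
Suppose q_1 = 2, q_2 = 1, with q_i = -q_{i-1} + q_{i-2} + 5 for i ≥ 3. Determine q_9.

50

q_3 = -1 + 2 + 5 = 6
q_4 = -6 + 1 + 5 = 0
q_5 = -0 + 6 + 5 = 11
q_6 = -11 + 0 + 5 = -6
q_7 = -(-6) + 11 + 5 = 22
q_8 = -22 + (-6) + 5 = -23
q_9 = -(-23) + 22 + 5 = 50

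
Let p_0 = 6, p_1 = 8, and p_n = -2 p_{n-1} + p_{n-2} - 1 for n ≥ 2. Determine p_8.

p_2 = -2*8 + 6 - 1 = -11
p_3 = -2*(-11) + 8 - 1 = 29
p_4 = -2*29 + (-11) - 1 = -70
p_5 = -2*(-70) + 29 - 1 = 168
p_6 = -2*168 + (-70) - 1 = -407
p_7 = -2*(-407) + 168 - 1 = 981
p_8 = -2*981 + (-407) - 1 = -2370

-2370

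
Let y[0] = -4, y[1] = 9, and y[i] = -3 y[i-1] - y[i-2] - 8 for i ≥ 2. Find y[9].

25020

y[2] = -3(9) - (-4) - 8 = -31
y[3] = -3(-31) - 9 - 8 = 76
y[4] = -3(76) - (-31) - 8 = -205
y[5] = -3(-205) - 76 - 8 = 531
y[6] = -3(531) - (-205) - 8 = -1396
y[7] = -3(-1396) - 531 - 8 = 3649
y[8] = -3(3649) - (-1396) - 8 = -9559
y[9] = -3(-9559) - 3649 - 8 = 25020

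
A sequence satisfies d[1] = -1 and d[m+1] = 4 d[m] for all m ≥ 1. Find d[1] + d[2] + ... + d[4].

d[2] = 4·(-1) = -4
d[3] = 4·(-4) = -16
d[4] = 4·(-16) = -64
Sum = (-1) + (-4) + (-16) + (-64) = -85

-85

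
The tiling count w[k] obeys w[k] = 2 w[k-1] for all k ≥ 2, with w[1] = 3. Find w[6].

w[2] = 2(3) = 6
w[3] = 2(6) = 12
w[4] = 2(12) = 24
w[5] = 2(24) = 48
w[6] = 2(48) = 96

96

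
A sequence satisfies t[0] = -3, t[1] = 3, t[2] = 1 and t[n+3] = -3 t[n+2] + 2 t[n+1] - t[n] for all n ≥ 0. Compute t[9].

t[3] = -3·1 + 2·3 - (-3) = 6
t[4] = -3·6 + 2·1 - 3 = -19
t[5] = -3·(-19) + 2·6 - 1 = 68
t[6] = -3·68 + 2·(-19) - 6 = -248
t[7] = -3·(-248) + 2·68 - (-19) = 899
t[8] = -3·899 + 2·(-248) - 68 = -3261
t[9] = -3·(-3261) + 2·899 - (-248) = 11829

11829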